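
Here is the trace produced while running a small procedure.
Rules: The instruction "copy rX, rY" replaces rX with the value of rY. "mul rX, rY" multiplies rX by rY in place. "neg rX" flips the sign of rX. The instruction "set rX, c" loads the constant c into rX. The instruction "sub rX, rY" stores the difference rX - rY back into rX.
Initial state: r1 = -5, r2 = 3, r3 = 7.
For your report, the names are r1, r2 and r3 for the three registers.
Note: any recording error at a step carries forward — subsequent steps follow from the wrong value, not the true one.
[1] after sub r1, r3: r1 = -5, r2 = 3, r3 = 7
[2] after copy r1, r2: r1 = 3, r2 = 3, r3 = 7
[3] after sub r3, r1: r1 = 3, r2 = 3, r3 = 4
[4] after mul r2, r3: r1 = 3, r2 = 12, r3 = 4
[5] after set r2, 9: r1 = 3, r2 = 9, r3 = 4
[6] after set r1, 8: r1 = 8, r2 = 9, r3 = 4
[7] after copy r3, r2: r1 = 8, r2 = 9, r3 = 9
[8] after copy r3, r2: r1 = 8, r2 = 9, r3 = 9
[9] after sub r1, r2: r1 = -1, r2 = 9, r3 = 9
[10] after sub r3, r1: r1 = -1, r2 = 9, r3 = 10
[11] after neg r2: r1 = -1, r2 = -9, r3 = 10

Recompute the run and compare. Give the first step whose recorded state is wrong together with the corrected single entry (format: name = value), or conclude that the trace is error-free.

step 1, r1 = -12

1. r1 = -5 - 7 = -12 (not what was recorded)
That makes step 1 the first incorrect line — r1 = -12 is what it should show.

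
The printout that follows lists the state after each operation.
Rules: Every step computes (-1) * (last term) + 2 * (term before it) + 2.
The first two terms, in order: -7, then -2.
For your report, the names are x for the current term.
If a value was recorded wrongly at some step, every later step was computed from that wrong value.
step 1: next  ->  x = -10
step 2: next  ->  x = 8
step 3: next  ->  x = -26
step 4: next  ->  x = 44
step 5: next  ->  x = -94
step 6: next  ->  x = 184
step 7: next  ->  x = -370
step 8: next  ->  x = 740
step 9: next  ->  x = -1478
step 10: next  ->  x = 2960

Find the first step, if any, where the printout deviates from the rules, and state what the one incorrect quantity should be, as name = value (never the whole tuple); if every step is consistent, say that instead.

Recomputing the run from the initial state:
step 1: x = -10
step 2: x = 8
step 3: x = -26
step 4: x = 44
step 5: x = -94
step 6: x = 184
step 7: x = -370
step 8: x = 740
step 9: x = -1478
step 10: x = 2960
This matches the printout at every step.

no error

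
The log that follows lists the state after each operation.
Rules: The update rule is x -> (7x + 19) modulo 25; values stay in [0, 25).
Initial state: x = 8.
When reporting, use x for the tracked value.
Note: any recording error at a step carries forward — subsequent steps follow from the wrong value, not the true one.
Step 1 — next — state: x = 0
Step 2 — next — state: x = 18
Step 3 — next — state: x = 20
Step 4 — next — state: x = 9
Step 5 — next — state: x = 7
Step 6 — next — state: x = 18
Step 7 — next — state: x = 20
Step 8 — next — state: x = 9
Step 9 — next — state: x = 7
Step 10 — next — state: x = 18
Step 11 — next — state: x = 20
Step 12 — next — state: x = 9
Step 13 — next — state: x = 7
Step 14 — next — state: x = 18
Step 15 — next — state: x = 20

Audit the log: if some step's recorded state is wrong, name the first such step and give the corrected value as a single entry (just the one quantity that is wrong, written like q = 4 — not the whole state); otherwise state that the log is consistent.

1. x = (7*8 + 19) mod 25 = 0 (same as recorded)
2. x = (7*0 + 19) mod 25 = 19 (the log disagrees here)
First incorrect step: 2; the correct value is x = 19.

step 2, x = 19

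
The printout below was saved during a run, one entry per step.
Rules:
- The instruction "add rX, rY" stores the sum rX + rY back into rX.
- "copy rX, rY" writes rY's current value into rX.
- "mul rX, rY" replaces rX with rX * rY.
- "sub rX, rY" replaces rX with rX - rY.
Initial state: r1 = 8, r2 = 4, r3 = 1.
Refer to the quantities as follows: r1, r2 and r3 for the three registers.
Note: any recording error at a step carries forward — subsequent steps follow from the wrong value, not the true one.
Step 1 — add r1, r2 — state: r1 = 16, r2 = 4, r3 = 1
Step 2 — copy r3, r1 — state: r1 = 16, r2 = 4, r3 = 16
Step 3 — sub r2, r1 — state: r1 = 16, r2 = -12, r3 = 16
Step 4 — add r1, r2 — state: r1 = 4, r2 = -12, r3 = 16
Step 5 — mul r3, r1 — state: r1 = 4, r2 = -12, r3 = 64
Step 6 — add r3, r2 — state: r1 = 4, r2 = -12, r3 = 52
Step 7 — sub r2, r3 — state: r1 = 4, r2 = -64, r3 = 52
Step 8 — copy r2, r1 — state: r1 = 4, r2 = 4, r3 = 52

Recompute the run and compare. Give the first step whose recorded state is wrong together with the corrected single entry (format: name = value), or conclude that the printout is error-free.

step 1: r1 = 8 + 4 = 12 -> the printout disagrees here
That makes step 1 the first incorrect line — r1 = 12 is what it should show.

step 1, r1 = 12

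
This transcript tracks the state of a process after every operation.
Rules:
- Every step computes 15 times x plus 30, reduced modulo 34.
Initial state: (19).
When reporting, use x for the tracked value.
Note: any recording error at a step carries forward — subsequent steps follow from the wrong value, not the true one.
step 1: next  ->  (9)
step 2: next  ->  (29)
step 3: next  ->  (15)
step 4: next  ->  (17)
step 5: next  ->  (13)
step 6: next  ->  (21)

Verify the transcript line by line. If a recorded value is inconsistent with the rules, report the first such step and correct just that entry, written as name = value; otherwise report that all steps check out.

step 3, x = 23

Recomputing the run from the initial state:
step 1: x = 9
step 2: x = 29
step 3: x = 23
step 4: x = 1
step 5: x = 11
step 6: x = 25
The first disagreement with the transcript is at step 3, where the value should be x = 23.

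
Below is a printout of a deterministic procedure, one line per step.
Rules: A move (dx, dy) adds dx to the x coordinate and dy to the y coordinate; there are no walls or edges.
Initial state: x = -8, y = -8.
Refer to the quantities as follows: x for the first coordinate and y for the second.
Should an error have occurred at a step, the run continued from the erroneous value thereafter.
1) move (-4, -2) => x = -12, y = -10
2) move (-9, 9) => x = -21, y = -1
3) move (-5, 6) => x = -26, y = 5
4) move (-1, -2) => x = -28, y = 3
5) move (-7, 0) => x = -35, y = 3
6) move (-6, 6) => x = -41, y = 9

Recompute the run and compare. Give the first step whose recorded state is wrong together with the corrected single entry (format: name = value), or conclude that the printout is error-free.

step 4, x = -27

Recomputing the run from the initial state:
step 1: x = -12, y = -10
step 2: x = -21, y = -1
step 3: x = -26, y = 5
step 4: x = -27, y = 3
step 5: x = -34, y = 3
step 6: x = -40, y = 9
The first disagreement with the printout is at step 4, where the value should be x = -27.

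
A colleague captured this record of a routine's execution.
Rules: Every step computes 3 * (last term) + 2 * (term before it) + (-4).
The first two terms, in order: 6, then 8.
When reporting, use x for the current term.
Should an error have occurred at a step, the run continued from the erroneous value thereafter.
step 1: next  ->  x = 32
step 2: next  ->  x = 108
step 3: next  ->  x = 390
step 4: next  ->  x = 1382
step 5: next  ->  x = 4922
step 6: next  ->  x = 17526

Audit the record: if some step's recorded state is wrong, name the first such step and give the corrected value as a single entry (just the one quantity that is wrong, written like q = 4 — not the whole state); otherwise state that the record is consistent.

Recomputing the run from the initial state:
step 1: x = 32
step 2: x = 108
step 3: x = 384
step 4: x = 1364
step 5: x = 4856
step 6: x = 17292
The first disagreement with the record is at step 3, where the value should be x = 384.

step 3, x = 384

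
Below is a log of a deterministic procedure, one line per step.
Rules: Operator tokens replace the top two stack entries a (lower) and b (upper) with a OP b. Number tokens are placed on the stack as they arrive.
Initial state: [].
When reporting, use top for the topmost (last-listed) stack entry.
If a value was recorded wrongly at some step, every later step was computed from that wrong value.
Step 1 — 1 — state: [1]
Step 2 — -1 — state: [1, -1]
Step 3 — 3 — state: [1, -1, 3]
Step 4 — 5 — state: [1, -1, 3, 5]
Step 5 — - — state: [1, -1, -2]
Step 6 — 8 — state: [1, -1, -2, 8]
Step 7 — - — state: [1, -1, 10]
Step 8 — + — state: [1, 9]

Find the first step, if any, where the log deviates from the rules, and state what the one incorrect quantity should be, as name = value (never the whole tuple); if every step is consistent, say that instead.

step 1: push 1: top = 1 -> verified
step 2: push -1: top = -1 -> in agreement
step 3: push 3: top = 3 -> in agreement
step 4: push 5: top = 5 -> no discrepancy
step 5: 3 - 5 = -2 -> in agreement
step 6: push 8: top = 8 -> matches
step 7: -2 - 8 = -10 -> the log disagrees here
First deviation found at step 7; the corrected entry is top = -10.

step 7, top = -10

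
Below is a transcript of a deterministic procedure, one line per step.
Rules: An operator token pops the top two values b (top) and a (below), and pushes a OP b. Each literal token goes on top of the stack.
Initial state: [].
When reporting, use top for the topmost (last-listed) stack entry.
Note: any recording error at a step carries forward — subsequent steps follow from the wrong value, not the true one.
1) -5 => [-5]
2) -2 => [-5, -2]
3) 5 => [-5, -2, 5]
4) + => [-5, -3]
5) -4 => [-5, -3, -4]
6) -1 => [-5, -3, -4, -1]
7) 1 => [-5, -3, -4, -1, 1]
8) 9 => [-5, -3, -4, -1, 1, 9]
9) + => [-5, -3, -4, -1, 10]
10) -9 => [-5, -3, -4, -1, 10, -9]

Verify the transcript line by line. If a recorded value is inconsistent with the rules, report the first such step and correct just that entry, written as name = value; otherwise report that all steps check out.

step 4, top = 3

Recomputing the run from the initial state:
step 1: [-5]
step 2: [-5, -2]
step 3: [-5, -2, 5]
step 4: [-5, 3]
step 5: [-5, 3, -4]
step 6: [-5, 3, -4, -1]
step 7: [-5, 3, -4, -1, 1]
step 8: [-5, 3, -4, -1, 1, 9]
step 9: [-5, 3, -4, -1, 10]
step 10: [-5, 3, -4, -1, 10, -9]
The first disagreement with the transcript is at step 4, where the value should be top = 3.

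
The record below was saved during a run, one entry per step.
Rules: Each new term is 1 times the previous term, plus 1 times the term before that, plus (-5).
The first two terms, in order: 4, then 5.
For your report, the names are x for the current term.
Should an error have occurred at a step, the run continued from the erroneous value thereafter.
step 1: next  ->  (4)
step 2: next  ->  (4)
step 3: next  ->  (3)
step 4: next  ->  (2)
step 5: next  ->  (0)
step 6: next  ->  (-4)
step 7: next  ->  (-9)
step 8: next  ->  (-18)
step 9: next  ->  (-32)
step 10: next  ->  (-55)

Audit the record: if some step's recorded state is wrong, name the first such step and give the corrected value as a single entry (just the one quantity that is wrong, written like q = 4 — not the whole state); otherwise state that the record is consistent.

step 1: x = 1*(5) + (1)*(4) + (-5) = 4 -> no discrepancy
step 2: x = 1*(4) + (1)*(5) + (-5) = 4 -> consistent with the record
step 3: x = 1*(4) + (1)*(4) + (-5) = 3 -> in agreement
step 4: x = 1*(3) + (1)*(4) + (-5) = 2 -> consistent with the record
step 5: x = 1*(2) + (1)*(3) + (-5) = 0 -> in agreement
step 6: x = 1*(0) + (1)*(2) + (-5) = -3 -> the record has a different value
That makes step 6 the first incorrect line — x = -3 is what it should show.

step 6, x = -3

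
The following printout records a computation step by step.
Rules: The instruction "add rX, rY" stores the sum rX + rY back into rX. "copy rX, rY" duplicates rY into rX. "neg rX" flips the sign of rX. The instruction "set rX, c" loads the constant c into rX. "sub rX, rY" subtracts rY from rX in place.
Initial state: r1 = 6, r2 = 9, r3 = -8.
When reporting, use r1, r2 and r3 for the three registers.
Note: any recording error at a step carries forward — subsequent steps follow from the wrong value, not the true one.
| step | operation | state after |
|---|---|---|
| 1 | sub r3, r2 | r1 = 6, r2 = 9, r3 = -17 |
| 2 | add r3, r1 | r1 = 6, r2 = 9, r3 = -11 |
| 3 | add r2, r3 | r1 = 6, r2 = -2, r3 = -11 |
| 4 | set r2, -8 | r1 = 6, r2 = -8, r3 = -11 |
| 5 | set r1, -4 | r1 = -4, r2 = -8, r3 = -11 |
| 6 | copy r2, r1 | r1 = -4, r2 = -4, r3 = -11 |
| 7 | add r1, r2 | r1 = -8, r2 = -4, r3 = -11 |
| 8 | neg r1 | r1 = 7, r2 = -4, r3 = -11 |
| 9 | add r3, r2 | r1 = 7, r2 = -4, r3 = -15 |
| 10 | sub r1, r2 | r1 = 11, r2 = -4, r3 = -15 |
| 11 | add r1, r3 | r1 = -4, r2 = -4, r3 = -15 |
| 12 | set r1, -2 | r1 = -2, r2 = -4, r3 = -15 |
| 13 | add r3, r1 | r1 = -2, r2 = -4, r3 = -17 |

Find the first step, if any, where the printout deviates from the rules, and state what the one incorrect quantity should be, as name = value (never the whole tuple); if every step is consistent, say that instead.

Recomputing the run from the initial state:
step 1: r1 = 6, r2 = 9, r3 = -17
step 2: r1 = 6, r2 = 9, r3 = -11
step 3: r1 = 6, r2 = -2, r3 = -11
step 4: r1 = 6, r2 = -8, r3 = -11
step 5: r1 = -4, r2 = -8, r3 = -11
step 6: r1 = -4, r2 = -4, r3 = -11
step 7: r1 = -8, r2 = -4, r3 = -11
step 8: r1 = 8, r2 = -4, r3 = -11
step 9: r1 = 8, r2 = -4, r3 = -15
step 10: r1 = 12, r2 = -4, r3 = -15
step 11: r1 = -3, r2 = -4, r3 = -15
step 12: r1 = -2, r2 = -4, r3 = -15
step 13: r1 = -2, r2 = -4, r3 = -17
The first disagreement with the printout is at step 8, where the value should be r1 = 8.

step 8, r1 = 8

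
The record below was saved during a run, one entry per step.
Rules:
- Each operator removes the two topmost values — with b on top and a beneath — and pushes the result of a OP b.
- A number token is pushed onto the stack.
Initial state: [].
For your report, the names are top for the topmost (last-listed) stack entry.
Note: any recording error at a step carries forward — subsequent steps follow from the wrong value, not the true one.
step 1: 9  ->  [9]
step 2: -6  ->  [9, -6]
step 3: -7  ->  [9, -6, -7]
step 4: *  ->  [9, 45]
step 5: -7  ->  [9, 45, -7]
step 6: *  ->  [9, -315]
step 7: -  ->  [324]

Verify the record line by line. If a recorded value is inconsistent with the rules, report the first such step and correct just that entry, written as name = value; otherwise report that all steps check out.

step 4, top = 42

step 1: push 9: top = 9 -> confirmed correct
step 2: push -6: top = -6 -> consistent with the record
step 3: push -7: top = -7 -> no discrepancy
step 4: -6 * -7 = 42 -> the record has a different value
So the first discrepancy is step 4, where the right value is top = 42.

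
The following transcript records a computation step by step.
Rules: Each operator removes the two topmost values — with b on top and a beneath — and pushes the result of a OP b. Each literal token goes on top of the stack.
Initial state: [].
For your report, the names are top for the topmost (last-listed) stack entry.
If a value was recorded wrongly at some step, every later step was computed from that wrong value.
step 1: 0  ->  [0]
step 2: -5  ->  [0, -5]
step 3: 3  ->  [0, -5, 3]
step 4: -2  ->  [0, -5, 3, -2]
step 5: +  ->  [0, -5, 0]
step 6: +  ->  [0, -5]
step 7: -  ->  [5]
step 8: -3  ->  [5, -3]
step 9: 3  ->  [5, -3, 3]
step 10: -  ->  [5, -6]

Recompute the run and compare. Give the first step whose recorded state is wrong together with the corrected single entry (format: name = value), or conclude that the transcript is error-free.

Step 1: push 0: top = 0 — checks out.
Step 2: push -5: top = -5 — consistent with the transcript.
Step 3: push 3: top = 3 — agrees with the transcript.
Step 4: push -2: top = -2 — checks out.
Step 5: 3 + -2 = 1 — first mismatch against the transcript.
So the first discrepancy is step 5, where the right value is top = 1.

step 5, top = 1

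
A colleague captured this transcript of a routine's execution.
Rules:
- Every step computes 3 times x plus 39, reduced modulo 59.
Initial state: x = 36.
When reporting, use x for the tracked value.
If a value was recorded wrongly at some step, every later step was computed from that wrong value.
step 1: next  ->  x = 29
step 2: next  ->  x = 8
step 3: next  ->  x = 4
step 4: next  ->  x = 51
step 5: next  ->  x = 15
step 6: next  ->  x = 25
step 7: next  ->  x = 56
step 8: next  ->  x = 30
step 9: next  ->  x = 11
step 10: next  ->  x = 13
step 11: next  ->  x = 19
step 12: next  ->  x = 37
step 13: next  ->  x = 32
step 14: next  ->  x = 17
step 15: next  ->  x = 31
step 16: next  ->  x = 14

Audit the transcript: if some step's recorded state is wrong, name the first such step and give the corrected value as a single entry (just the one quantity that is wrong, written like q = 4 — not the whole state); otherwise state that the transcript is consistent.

step 1: x = (3*36 + 39) mod 59 = 29 -> confirmed correct
step 2: x = (3*29 + 39) mod 59 = 8 -> no discrepancy
step 3: x = (3*8 + 39) mod 59 = 4 -> exactly as logged
step 4: x = (3*4 + 39) mod 59 = 51 -> matches
step 5: x = (3*51 + 39) mod 59 = 15 -> consistent with the transcript
step 6: x = (3*15 + 39) mod 59 = 25 -> verified
step 7: x = (3*25 + 39) mod 59 = 55 -> the transcript disagrees here
First deviation found at step 7; the corrected entry is x = 55.

step 7, x = 55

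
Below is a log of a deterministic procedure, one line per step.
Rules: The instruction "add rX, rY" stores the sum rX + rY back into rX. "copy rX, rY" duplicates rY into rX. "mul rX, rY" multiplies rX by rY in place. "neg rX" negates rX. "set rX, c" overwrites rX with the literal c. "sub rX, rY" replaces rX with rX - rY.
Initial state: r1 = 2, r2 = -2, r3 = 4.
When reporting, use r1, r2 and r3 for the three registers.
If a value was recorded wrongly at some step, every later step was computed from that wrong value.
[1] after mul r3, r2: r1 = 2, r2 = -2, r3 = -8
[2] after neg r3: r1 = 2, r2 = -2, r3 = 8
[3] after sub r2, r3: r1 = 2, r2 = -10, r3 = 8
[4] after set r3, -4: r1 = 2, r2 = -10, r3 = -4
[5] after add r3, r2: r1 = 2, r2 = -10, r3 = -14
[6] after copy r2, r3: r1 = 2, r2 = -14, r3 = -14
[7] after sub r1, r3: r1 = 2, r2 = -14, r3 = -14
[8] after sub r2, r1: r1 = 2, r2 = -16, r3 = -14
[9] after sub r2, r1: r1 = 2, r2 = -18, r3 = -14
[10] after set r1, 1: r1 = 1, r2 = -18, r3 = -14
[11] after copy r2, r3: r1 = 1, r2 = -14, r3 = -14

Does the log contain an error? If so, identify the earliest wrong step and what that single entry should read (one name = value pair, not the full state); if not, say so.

step 7, r1 = 16

Recomputing the run from the initial state:
step 1: r1 = 2, r2 = -2, r3 = -8
step 2: r1 = 2, r2 = -2, r3 = 8
step 3: r1 = 2, r2 = -10, r3 = 8
step 4: r1 = 2, r2 = -10, r3 = -4
step 5: r1 = 2, r2 = -10, r3 = -14
step 6: r1 = 2, r2 = -14, r3 = -14
step 7: r1 = 16, r2 = -14, r3 = -14
step 8: r1 = 16, r2 = -30, r3 = -14
step 9: r1 = 16, r2 = -46, r3 = -14
step 10: r1 = 1, r2 = -46, r3 = -14
step 11: r1 = 1, r2 = -14, r3 = -14
The first disagreement with the log is at step 7, where the value should be r1 = 16.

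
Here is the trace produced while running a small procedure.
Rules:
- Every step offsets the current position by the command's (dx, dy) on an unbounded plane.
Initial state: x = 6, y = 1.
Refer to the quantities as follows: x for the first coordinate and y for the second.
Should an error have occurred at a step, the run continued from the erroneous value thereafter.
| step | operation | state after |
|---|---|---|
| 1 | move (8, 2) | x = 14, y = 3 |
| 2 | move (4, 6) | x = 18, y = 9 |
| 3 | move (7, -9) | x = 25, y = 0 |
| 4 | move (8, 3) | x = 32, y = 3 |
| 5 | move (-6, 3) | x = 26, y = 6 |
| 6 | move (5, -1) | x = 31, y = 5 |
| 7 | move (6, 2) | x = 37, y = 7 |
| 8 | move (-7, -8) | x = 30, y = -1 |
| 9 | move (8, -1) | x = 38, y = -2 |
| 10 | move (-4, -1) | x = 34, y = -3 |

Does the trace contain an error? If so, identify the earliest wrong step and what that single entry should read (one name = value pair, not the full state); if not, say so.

step 4, x = 33

1. x = 6 + (8) = 14, y = 1 + (2) = 3 (confirmed correct)
2. x = 14 + (4) = 18, y = 3 + (6) = 9 (consistent with the trace)
3. x = 18 + (7) = 25, y = 9 + (-9) = 0 (verified)
4. x = 25 + (8) = 33, y = 0 + (3) = 3 (the recorded entry deviates here)
First incorrect step: 4; the correct value is x = 33.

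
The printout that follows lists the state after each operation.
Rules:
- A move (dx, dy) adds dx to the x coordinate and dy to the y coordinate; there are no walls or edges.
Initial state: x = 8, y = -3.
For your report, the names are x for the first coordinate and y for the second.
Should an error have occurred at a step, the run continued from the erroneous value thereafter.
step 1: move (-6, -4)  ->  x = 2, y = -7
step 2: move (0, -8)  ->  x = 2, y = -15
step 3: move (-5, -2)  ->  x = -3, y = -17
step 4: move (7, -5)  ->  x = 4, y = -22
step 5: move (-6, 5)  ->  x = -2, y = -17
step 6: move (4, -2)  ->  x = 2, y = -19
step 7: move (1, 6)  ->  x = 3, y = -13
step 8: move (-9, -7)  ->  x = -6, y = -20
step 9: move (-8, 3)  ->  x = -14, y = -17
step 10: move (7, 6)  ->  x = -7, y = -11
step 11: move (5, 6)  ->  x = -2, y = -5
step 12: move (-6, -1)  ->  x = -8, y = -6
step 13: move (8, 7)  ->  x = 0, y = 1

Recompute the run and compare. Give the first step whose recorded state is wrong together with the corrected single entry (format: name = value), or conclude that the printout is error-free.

Recomputing the run from the initial state:
step 1: x = 2, y = -7
step 2: x = 2, y = -15
step 3: x = -3, y = -17
step 4: x = 4, y = -22
step 5: x = -2, y = -17
step 6: x = 2, y = -19
step 7: x = 3, y = -13
step 8: x = -6, y = -20
step 9: x = -14, y = -17
step 10: x = -7, y = -11
step 11: x = -2, y = -5
step 12: x = -8, y = -6
step 13: x = 0, y = 1
This matches the printout at every step.

no error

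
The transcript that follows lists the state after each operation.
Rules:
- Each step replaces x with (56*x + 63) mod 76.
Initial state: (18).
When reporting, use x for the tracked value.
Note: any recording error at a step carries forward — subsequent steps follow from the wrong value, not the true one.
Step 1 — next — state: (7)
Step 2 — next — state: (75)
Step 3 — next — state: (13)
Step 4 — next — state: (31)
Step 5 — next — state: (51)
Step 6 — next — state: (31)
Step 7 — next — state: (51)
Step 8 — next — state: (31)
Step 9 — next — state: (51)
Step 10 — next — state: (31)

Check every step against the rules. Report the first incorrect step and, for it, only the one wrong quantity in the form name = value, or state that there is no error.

step 1: x = (56*18 + 63) mod 76 = 7 -> in agreement
step 2: x = (56*7 + 63) mod 76 = 75 -> same as recorded
step 3: x = (56*75 + 63) mod 76 = 7 -> first mismatch against the transcript
Step 3 is the first one off; corrected, x = 7.

step 3, x = 7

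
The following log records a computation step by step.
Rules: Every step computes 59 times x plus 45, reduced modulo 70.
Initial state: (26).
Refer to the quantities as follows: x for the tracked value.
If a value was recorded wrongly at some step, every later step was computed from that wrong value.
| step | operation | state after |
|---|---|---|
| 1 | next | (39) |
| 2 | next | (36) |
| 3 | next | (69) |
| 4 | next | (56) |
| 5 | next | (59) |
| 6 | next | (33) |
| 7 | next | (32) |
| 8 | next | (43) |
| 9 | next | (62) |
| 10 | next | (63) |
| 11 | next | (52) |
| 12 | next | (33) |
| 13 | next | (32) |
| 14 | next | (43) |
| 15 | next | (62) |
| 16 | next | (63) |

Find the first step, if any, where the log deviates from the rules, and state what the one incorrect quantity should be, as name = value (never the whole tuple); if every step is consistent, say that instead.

1. x = (59*26 + 45) mod 70 = 39 (same as recorded)
2. x = (59*39 + 45) mod 70 = 36 (in agreement)
3. x = (59*36 + 45) mod 70 = 69 (consistent with the log)
4. x = (59*69 + 45) mod 70 = 56 (agrees with the log)
5. x = (59*56 + 45) mod 70 = 59 (no discrepancy)
6. x = (59*59 + 45) mod 70 = 26 (the entry is off here)
That makes step 6 the first incorrect line — x = 26 is what it should show.

step 6, x = 26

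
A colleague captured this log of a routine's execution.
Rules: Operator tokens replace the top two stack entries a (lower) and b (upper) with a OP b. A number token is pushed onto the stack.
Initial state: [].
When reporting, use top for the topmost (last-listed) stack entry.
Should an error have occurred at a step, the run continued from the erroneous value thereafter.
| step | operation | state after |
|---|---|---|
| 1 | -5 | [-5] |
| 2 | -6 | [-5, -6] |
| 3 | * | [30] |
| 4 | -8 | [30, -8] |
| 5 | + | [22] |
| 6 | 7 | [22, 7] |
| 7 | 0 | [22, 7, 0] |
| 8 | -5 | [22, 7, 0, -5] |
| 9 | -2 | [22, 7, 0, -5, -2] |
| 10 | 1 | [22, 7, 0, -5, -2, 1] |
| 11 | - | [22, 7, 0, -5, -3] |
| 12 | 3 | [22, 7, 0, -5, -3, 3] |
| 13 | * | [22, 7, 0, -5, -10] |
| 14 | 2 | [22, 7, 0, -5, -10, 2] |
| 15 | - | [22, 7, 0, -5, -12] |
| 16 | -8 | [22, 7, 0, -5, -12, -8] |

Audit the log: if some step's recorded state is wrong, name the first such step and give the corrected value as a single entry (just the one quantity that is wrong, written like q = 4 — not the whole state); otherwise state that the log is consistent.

step 13, top = -9

1. push -5: top = -5 (exactly as logged)
2. push -6: top = -6 (checks out)
3. -5 * -6 = 30 (confirmed correct)
4. push -8: top = -8 (checks out)
5. 30 + -8 = 22 (no discrepancy)
6. push 7: top = 7 (no discrepancy)
7. push 0: top = 0 (no discrepancy)
8. push -5: top = -5 (no discrepancy)
9. push -2: top = -2 (in agreement)
10. push 1: top = 1 (matches)
11. -2 - 1 = -3 (agrees with the log)
12. push 3: top = 3 (exactly as logged)
13. -3 * 3 = -9 (the recorded entry deviates here)
That makes step 13 the first incorrect line — top = -9 is what it should show.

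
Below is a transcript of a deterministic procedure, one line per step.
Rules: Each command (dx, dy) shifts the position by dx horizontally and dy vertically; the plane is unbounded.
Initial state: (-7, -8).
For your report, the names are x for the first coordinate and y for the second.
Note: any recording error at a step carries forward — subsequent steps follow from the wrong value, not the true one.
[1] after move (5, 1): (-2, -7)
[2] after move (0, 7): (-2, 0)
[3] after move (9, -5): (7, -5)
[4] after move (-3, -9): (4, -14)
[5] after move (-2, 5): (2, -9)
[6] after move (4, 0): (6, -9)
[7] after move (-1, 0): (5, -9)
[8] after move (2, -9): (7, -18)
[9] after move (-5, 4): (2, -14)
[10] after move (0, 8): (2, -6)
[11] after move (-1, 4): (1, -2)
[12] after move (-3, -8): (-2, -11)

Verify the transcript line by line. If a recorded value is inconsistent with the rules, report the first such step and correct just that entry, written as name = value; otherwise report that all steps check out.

1. x = -7 + (5) = -2, y = -8 + (1) = -7 (verified)
2. x = -2 + (0) = -2, y = -7 + (7) = 0 (agrees with the transcript)
3. x = -2 + (9) = 7, y = 0 + (-5) = -5 (in agreement)
4. x = 7 + (-3) = 4, y = -5 + (-9) = -14 (consistent with the transcript)
5. x = 4 + (-2) = 2, y = -14 + (5) = -9 (exactly as logged)
6. x = 2 + (4) = 6, y = -9 + (0) = -9 (checks out)
7. x = 6 + (-1) = 5, y = -9 + (0) = -9 (same as recorded)
8. x = 5 + (2) = 7, y = -9 + (-9) = -18 (exactly as logged)
9. x = 7 + (-5) = 2, y = -18 + (4) = -14 (confirmed correct)
10. x = 2 + (0) = 2, y = -14 + (8) = -6 (same as recorded)
11. x = 2 + (-1) = 1, y = -6 + (4) = -2 (matches)
12. x = 1 + (-3) = -2, y = -2 + (-8) = -10 (the recorded entry deviates here)
First deviation found at step 12; the corrected entry is y = -10.

step 12, y = -10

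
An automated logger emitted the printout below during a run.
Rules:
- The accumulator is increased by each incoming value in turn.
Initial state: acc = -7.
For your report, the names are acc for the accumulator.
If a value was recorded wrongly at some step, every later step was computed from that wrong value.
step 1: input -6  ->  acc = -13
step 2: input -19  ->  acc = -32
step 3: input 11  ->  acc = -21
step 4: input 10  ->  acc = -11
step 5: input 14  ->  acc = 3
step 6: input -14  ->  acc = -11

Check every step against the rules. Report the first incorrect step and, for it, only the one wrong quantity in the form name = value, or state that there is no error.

no error

Step 1: acc = -7 + -6 = -13 — checks out.
Step 2: acc = -13 + -19 = -32 — verified.
Step 3: acc = -32 + 11 = -21 — in agreement.
Step 4: acc = -21 + 10 = -11 — agrees with the printout.
Step 5: acc = -11 + 14 = 3 — in agreement.
Step 6: acc = 3 + -14 = -11 — agrees with the printout.
All entries verified; no error found.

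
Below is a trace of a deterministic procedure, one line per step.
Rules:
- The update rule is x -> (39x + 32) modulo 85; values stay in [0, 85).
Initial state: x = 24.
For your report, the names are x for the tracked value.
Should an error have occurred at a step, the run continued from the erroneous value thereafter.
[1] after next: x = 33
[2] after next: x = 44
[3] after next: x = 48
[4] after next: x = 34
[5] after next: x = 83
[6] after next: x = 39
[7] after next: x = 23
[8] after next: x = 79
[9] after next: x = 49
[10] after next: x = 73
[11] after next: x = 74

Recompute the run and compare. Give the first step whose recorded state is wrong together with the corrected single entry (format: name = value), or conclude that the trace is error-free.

step 9, x = 53

Recomputing the run from the initial state:
step 1: x = 33
step 2: x = 44
step 3: x = 48
step 4: x = 34
step 5: x = 83
step 6: x = 39
step 7: x = 23
step 8: x = 79
step 9: x = 53
step 10: x = 59
step 11: x = 38
The first disagreement with the trace is at step 9, where the value should be x = 53.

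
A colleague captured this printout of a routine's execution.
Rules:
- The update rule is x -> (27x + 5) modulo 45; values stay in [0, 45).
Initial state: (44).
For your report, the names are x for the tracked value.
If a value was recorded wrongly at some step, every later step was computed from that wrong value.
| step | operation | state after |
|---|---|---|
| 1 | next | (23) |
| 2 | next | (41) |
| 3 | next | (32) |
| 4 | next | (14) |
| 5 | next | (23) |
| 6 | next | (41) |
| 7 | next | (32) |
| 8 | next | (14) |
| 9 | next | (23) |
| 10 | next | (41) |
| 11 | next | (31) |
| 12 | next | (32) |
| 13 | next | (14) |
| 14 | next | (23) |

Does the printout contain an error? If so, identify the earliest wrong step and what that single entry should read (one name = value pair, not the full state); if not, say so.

step 11, x = 32

step 1: x = (27*44 + 5) mod 45 = 23 -> no discrepancy
step 2: x = (27*23 + 5) mod 45 = 41 -> same as recorded
step 3: x = (27*41 + 5) mod 45 = 32 -> matches
step 4: x = (27*32 + 5) mod 45 = 14 -> agrees with the printout
step 5: x = (27*14 + 5) mod 45 = 23 -> matches
step 6: x = (27*23 + 5) mod 45 = 41 -> same as recorded
step 7: x = (27*41 + 5) mod 45 = 32 -> no discrepancy
step 8: x = (27*32 + 5) mod 45 = 14 -> in agreement
step 9: x = (27*14 + 5) mod 45 = 23 -> no discrepancy
step 10: x = (27*23 + 5) mod 45 = 41 -> no discrepancy
step 11: x = (27*41 + 5) mod 45 = 32 -> the printout disagrees here
Step 11 is the first one off; corrected, x = 32.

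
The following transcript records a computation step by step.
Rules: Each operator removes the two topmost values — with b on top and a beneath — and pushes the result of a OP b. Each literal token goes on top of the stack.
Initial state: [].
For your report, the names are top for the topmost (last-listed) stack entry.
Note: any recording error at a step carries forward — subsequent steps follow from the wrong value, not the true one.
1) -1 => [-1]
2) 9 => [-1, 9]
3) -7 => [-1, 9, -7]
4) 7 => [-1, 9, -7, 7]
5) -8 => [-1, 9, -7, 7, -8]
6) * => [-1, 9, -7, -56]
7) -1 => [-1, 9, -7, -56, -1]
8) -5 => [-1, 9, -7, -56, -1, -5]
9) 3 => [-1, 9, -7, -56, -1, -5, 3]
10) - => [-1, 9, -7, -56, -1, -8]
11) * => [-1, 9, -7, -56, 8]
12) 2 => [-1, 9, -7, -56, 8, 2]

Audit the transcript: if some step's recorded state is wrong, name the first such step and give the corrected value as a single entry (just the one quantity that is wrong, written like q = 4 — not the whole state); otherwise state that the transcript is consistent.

step 1: push -1: top = -1 -> confirmed correct
step 2: push 9: top = 9 -> verified
step 3: push -7: top = -7 -> consistent with the transcript
step 4: push 7: top = 7 -> in agreement
step 5: push -8: top = -8 -> same as recorded
step 6: 7 * -8 = -56 -> in agreement
step 7: push -1: top = -1 -> agrees with the transcript
step 8: push -5: top = -5 -> no discrepancy
step 9: push 3: top = 3 -> exactly as logged
step 10: -5 - 3 = -8 -> no discrepancy
step 11: -1 * -8 = 8 -> agrees with the transcript
step 12: push 2: top = 2 -> consistent with the transcript
The whole run recomputes cleanly — no discrepancies.

no error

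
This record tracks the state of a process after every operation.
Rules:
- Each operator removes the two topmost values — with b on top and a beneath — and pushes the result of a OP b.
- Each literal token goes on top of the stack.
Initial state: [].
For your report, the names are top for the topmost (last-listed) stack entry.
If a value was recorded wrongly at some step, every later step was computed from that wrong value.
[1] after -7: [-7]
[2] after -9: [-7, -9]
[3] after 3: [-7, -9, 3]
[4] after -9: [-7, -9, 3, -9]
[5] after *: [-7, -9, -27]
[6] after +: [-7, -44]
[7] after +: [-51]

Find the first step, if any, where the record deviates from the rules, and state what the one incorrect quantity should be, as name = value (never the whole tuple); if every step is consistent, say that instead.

step 6, top = -36

step 1: push -7: top = -7 -> agrees with the record
step 2: push -9: top = -9 -> no discrepancy
step 3: push 3: top = 3 -> confirmed correct
step 4: push -9: top = -9 -> confirmed correct
step 5: 3 * -9 = -27 -> exactly as logged
step 6: -9 + -27 = -36 -> first mismatch against the record
So the first discrepancy is step 6, where the right value is top = -36.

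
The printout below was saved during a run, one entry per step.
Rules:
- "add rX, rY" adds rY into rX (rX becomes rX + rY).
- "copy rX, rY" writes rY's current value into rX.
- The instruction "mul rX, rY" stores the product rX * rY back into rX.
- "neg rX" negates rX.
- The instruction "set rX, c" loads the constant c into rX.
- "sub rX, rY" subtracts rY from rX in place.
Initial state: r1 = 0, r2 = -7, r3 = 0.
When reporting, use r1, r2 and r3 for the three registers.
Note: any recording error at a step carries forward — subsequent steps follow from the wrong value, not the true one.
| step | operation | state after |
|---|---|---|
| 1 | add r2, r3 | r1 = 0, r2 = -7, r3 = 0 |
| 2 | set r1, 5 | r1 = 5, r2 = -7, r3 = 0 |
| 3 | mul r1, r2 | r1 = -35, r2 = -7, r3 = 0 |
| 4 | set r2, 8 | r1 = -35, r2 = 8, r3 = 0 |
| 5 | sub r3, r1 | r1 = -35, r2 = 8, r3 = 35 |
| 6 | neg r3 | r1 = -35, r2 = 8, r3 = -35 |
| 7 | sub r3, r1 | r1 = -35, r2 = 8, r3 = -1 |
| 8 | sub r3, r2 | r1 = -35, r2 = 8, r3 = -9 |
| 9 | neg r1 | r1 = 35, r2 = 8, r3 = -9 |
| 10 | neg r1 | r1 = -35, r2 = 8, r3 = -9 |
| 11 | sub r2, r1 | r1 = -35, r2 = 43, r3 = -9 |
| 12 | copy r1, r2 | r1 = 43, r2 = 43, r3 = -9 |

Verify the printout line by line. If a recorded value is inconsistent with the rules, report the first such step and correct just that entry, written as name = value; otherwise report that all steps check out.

Step 1: r2 = -7 + 0 = -7 — same as recorded.
Step 2: r1 = 5 — matches.
Step 3: r1 = 5 * -7 = -35 — agrees with the printout.
Step 4: r2 = 8 — in agreement.
Step 5: r3 = 0 - -35 = 35 — checks out.
Step 6: r3 = -(35) = -35 — no discrepancy.
Step 7: r3 = -35 - -35 = 0 — the entry is off here.
The audit stops at step 7: the recorded entry is wrong and should be r3 = 0.

step 7, r3 = 0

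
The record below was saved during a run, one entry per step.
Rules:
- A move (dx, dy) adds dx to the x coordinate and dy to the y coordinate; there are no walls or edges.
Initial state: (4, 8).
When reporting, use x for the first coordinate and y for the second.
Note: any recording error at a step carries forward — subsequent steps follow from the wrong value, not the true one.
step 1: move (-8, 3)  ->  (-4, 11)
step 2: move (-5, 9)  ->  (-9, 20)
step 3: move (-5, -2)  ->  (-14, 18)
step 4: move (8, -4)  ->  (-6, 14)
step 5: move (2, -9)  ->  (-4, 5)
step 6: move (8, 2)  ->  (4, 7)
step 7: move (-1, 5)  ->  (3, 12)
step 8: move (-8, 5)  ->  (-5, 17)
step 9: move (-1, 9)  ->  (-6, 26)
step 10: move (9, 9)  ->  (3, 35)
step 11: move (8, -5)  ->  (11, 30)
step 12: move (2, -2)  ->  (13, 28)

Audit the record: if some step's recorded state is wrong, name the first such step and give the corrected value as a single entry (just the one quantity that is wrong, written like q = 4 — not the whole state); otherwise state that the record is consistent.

Recomputing the run from the initial state:
step 1: x = -4, y = 11
step 2: x = -9, y = 20
step 3: x = -14, y = 18
step 4: x = -6, y = 14
step 5: x = -4, y = 5
step 6: x = 4, y = 7
step 7: x = 3, y = 12
step 8: x = -5, y = 17
step 9: x = -6, y = 26
step 10: x = 3, y = 35
step 11: x = 11, y = 30
step 12: x = 13, y = 28
This matches the record at every step.

no error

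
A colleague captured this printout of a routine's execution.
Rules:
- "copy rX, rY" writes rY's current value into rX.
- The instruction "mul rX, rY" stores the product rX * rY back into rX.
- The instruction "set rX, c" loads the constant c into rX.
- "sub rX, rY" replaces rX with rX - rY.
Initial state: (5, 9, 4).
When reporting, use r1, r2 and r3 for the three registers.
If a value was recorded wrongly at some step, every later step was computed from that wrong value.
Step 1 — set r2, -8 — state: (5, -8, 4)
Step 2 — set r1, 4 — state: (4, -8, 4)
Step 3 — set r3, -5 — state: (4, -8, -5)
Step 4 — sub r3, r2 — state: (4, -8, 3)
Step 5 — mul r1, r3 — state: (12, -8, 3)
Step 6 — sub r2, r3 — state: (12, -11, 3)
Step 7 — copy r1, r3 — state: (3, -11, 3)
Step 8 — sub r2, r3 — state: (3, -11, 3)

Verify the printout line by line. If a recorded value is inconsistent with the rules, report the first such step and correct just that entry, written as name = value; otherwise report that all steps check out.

step 1: r2 = -8 -> agrees with the printout
step 2: r1 = 4 -> no discrepancy
step 3: r3 = -5 -> matches
step 4: r3 = -5 - -8 = 3 -> agrees with the printout
step 5: r1 = 4 * 3 = 12 -> checks out
step 6: r2 = -8 - 3 = -11 -> no discrepancy
step 7: r1 = 3 -> no discrepancy
step 8: r2 = -11 - 3 = -14 -> the recorded entry deviates here
First incorrect step: 8; the correct value is r2 = -14.

step 8, r2 = -14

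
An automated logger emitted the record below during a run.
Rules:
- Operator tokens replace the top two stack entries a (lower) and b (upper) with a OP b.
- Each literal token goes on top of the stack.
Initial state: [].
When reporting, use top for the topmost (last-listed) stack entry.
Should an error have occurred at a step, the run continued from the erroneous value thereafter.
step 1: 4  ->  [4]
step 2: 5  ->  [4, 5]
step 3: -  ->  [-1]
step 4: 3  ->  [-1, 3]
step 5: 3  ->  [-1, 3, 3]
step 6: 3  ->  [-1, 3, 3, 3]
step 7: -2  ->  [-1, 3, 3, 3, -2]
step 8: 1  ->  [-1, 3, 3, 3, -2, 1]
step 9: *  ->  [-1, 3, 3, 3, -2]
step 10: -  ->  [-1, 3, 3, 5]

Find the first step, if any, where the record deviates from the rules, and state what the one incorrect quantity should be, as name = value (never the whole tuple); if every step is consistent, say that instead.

no error

1. push 4: top = 4 (matches)
2. push 5: top = 5 (exactly as logged)
3. 4 - 5 = -1 (in agreement)
4. push 3: top = 3 (matches)
5. push 3: top = 3 (checks out)
6. push 3: top = 3 (consistent with the record)
7. push -2: top = -2 (in agreement)
8. push 1: top = 1 (agrees with the record)
9. -2 * 1 = -2 (checks out)
10. 3 - -2 = 5 (consistent with the record)
Nothing is out of place; the run is error-free.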